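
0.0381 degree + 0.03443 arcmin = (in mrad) 0.675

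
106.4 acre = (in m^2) 4.306e+05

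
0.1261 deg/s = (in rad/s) 0.002201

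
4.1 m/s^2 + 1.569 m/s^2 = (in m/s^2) 5.669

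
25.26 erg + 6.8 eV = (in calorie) 6.037e-07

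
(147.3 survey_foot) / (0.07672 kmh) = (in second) 2107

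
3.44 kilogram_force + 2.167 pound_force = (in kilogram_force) 4.423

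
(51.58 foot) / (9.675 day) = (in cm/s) 0.001881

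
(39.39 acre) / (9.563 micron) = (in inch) 6.563e+11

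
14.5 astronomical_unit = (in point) 6.149e+15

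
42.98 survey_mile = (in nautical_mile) 37.35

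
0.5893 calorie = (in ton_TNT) 5.893e-10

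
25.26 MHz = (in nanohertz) 2.526e+16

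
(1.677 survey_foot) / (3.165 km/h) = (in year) 1.844e-08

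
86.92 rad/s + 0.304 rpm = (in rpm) 830.3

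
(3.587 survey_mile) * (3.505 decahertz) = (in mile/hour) 4.526e+05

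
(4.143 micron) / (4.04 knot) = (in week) 3.296e-12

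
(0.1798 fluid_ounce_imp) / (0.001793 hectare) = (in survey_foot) 9.348e-07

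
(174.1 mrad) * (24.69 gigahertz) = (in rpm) 4.105e+10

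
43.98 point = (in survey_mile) 9.641e-06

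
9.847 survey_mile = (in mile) 9.847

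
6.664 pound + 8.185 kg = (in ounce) 395.3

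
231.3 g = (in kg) 0.2313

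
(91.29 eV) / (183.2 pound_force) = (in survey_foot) 5.889e-20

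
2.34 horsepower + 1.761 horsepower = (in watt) 3058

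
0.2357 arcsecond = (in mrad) 0.001143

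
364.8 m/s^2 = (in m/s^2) 364.8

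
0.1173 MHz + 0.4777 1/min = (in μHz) 1.173e+11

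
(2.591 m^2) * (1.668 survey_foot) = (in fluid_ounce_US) 4.454e+04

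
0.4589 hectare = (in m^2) 4589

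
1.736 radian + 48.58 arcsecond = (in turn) 0.2763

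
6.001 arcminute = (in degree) 0.1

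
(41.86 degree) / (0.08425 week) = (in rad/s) 1.434e-05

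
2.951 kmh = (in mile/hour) 1.834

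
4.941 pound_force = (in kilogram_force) 2.241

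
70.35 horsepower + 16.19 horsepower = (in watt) 6.453e+04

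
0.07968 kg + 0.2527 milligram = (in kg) 0.07968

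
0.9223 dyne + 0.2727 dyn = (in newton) 1.195e-05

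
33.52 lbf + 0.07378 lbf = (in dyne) 1.494e+07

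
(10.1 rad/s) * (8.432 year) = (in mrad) 2.686e+12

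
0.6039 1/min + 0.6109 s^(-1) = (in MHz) 6.21e-07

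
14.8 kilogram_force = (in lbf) 32.63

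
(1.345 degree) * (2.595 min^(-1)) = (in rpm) 0.009695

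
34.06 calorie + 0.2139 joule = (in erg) 1.427e+09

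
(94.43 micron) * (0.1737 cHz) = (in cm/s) 1.64e-05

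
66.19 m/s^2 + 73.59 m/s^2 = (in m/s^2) 139.8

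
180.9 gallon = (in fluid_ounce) 2.316e+04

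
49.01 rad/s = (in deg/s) 2808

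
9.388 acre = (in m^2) 3.799e+04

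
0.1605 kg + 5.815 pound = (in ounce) 98.7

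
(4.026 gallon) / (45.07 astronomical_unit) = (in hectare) 2.26e-19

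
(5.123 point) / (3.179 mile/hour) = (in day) 1.472e-08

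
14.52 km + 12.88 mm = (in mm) 1.452e+07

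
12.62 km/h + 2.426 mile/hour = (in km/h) 16.52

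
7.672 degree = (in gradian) 8.524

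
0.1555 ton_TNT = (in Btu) 6.167e+05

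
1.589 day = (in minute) 2288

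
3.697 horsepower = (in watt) 2757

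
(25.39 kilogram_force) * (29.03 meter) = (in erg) 7.228e+10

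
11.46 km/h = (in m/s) 3.183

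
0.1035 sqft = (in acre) 2.376e-06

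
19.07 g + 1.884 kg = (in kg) 1.903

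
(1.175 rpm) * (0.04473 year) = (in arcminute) 5.967e+08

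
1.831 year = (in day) 668.3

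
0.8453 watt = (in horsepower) 0.001134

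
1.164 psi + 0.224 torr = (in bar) 0.08055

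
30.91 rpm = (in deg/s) 185.5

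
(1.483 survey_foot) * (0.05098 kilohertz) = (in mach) 0.06768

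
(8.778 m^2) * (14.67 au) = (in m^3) 1.926e+13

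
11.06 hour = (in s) 3.982e+04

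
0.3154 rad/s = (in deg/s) 18.07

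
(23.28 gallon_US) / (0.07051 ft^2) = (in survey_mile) 0.008359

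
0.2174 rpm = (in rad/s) 0.02277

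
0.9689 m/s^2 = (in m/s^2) 0.9689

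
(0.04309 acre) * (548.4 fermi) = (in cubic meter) 9.563e-11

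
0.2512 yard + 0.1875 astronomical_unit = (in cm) 2.805e+12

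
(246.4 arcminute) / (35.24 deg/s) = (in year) 3.695e-09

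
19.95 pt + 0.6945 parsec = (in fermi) 2.143e+31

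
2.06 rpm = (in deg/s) 12.36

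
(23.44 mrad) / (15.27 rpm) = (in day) 1.697e-07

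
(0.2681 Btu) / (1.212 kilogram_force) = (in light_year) 2.515e-15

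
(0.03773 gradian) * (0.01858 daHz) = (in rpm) 0.001052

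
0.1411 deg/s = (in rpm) 0.02352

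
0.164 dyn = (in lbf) 3.687e-07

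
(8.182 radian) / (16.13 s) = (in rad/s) 0.5073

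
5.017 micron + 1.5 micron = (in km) 6.517e-09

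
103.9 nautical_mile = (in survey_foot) 6.313e+05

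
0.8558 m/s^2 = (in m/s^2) 0.8558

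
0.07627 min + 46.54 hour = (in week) 0.277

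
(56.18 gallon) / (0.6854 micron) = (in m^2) 3.103e+05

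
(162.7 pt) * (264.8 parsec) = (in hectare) 4.69e+13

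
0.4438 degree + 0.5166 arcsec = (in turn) 0.001233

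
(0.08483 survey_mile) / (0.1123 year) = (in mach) 1.132e-07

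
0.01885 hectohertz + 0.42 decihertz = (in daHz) 0.1927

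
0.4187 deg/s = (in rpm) 0.06978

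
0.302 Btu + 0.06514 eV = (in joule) 318.6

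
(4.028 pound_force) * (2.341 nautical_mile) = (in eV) 4.849e+23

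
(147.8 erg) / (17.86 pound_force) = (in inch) 7.324e-06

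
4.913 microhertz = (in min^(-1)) 0.0002948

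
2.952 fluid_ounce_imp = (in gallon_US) 0.02216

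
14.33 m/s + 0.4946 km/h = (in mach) 0.04249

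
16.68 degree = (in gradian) 18.53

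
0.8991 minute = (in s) 53.95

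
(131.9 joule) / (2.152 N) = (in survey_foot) 201.1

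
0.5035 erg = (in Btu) 4.772e-11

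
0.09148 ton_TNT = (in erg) 3.828e+15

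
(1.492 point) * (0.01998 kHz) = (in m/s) 0.01052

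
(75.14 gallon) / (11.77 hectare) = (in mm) 0.002417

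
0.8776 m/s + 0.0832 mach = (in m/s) 29.21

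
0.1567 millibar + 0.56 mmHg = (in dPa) 903.3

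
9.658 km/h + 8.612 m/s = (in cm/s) 1129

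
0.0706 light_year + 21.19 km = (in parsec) 0.02165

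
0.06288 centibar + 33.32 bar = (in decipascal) 3.332e+07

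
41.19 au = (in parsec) 0.0001997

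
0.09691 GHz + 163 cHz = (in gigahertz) 0.09691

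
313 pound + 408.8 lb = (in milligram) 3.274e+08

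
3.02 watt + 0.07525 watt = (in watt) 3.095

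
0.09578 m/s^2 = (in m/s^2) 0.09578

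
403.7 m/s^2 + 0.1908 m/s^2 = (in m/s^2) 403.9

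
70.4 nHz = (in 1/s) 7.04e-08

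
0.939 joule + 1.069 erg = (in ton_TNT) 2.244e-10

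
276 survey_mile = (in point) 1.259e+09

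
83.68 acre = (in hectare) 33.86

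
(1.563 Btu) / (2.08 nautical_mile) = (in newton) 0.4281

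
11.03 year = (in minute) 5.797e+06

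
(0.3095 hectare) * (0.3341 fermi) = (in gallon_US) 2.732e-10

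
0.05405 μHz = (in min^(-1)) 3.243e-06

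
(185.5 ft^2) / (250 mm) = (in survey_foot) 226.2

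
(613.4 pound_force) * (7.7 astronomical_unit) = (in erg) 3.143e+22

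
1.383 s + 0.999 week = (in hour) 167.8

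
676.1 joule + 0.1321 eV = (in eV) 4.22e+21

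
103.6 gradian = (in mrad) 1627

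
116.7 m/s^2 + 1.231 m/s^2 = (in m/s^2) 117.9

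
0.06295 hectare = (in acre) 0.1556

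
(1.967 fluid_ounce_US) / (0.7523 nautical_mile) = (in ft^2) 4.494e-07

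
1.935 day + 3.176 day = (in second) 4.416e+05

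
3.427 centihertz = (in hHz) 0.0003427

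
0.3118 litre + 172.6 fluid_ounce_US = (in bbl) 0.03407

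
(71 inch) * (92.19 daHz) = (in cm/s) 1.663e+05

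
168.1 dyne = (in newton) 0.001681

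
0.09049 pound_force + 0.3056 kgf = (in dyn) 3.399e+05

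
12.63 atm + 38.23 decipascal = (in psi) 185.6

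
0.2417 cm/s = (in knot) 0.004698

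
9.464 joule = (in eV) 5.907e+19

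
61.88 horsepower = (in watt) 4.614e+04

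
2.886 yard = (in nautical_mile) 0.001425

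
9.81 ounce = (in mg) 2.781e+05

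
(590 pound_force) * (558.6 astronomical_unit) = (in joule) 2.193e+17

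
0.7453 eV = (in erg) 1.194e-12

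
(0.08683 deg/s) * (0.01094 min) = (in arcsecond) 205.2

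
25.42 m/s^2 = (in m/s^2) 25.42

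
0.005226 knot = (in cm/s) 0.2688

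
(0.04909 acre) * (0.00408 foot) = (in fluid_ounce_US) 8354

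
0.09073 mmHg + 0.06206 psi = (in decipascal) 4400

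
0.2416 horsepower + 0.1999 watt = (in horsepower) 0.2419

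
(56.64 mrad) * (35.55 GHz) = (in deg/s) 1.154e+11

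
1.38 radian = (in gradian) 87.85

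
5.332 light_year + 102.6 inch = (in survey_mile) 3.134e+13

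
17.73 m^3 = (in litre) 1.773e+04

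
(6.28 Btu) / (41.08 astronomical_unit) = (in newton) 1.078e-09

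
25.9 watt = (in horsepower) 0.03473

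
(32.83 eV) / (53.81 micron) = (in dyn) 9.775e-09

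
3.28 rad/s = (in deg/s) 187.9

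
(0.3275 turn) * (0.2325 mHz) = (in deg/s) 0.02741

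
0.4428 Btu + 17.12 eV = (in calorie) 111.7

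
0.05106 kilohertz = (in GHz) 5.106e-08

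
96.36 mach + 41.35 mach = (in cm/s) 4.689e+06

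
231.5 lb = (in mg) 1.05e+08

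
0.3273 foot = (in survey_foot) 0.3273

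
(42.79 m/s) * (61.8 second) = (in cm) 2.644e+05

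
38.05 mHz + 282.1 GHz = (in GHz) 282.1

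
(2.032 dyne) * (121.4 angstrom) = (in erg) 2.467e-06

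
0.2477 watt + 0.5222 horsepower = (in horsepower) 0.5225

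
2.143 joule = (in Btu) 0.002031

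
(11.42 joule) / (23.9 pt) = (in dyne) 1.354e+08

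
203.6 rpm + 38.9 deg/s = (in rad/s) 22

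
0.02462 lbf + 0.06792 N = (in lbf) 0.03989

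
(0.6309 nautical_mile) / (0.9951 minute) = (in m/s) 19.57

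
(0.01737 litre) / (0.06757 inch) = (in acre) 2.501e-06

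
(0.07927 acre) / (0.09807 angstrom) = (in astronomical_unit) 218.7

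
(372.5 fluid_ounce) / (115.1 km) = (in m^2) 9.571e-08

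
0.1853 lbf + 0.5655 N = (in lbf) 0.3124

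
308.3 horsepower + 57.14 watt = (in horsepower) 308.4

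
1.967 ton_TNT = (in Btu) 7.8e+06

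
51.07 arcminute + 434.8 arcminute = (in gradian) 8.998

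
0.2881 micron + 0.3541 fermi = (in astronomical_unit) 1.926e-18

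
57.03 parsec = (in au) 1.176e+07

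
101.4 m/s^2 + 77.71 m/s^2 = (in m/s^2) 179.1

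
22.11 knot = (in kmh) 40.95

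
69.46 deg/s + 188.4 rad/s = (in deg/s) 1.086e+04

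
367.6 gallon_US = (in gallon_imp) 306.1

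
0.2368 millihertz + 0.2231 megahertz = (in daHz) 2.231e+04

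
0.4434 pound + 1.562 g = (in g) 202.7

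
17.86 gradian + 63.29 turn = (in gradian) 2.533e+04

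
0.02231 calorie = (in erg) 9.335e+05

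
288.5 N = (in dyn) 2.885e+07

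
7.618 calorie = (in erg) 3.187e+08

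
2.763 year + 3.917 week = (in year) 2.838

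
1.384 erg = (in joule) 1.384e-07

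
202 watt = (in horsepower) 0.2709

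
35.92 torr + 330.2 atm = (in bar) 334.6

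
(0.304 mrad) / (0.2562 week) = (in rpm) 1.874e-08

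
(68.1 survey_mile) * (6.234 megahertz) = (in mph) 1.528e+12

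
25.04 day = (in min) 3.606e+04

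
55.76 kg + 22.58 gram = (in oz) 1968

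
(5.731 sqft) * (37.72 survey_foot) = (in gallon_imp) 1347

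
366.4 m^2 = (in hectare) 0.03664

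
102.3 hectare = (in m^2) 1.023e+06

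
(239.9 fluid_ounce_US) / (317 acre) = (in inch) 2.177e-07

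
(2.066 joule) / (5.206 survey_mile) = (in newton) 0.0002466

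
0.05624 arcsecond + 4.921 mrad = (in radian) 0.004921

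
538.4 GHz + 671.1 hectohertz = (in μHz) 5.384e+17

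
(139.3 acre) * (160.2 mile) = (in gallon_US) 3.839e+13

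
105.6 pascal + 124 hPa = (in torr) 93.8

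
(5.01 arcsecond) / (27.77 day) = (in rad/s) 1.012e-11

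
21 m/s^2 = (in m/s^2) 21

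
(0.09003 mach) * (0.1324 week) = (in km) 2455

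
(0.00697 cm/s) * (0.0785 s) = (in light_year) 5.783e-22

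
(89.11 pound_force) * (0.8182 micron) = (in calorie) 7.751e-05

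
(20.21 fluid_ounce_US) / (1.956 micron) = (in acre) 0.07551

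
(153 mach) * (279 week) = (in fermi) 8.791e+27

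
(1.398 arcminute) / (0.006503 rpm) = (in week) 9.874e-07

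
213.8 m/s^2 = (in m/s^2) 213.8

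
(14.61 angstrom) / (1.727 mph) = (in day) 2.19e-14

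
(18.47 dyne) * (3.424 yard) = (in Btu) 5.481e-07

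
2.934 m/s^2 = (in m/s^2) 2.934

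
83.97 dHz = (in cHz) 839.7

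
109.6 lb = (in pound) 109.6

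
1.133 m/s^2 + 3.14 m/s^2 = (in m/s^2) 4.273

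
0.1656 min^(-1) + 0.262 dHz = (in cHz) 2.896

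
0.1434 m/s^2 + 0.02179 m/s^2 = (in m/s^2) 0.1652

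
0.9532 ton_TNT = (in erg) 3.988e+16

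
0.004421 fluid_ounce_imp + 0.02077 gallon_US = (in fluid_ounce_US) 2.663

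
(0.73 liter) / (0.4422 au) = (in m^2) 1.104e-14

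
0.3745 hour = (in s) 1348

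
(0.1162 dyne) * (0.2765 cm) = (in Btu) 3.045e-12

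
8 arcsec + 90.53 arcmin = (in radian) 0.02637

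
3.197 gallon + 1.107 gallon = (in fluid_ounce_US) 550.9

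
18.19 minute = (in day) 0.01263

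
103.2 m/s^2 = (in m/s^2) 103.2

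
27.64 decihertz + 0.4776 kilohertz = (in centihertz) 4.804e+04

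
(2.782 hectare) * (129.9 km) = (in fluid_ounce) 1.222e+14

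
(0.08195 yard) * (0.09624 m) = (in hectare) 7.212e-07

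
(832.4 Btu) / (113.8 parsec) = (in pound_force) 5.622e-14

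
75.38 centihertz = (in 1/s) 0.7538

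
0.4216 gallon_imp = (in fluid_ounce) 64.81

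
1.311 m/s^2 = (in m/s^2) 1.311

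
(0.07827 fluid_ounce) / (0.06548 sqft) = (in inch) 0.01498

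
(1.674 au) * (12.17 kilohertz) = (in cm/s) 3.048e+17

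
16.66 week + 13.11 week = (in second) 1.8e+07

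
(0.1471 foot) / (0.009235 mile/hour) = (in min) 0.181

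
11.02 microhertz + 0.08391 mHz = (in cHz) 0.009493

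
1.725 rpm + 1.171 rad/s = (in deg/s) 77.44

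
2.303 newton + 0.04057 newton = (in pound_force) 0.5269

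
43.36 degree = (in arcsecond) 1.561e+05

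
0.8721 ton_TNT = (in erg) 3.649e+16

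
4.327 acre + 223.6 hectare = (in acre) 556.9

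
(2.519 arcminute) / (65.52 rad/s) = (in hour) 3.107e-09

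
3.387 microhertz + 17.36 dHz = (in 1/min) 104.2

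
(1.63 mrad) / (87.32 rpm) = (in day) 2.063e-09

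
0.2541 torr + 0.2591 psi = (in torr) 13.65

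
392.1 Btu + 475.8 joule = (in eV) 2.585e+24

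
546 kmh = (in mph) 339.3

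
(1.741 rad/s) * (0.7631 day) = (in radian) 1.148e+05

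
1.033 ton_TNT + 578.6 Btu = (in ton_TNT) 1.033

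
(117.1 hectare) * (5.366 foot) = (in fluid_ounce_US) 6.476e+10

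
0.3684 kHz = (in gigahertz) 3.684e-07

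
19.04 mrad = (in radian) 0.01904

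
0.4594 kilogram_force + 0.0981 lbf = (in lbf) 1.111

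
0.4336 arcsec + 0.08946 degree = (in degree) 0.08958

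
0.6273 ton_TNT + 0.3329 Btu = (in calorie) 6.273e+08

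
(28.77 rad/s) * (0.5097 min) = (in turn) 140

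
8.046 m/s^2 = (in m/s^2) 8.046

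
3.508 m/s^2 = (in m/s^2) 3.508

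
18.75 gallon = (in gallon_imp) 15.61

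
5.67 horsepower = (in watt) 4228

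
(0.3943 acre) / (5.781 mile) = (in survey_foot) 0.5627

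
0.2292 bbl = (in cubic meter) 0.03644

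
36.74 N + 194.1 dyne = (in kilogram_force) 3.747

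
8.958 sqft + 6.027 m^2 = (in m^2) 6.859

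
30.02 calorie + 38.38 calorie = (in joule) 286.2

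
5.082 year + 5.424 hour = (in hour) 4.452e+04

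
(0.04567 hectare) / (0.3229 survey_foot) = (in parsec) 1.504e-13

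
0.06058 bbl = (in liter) 9.631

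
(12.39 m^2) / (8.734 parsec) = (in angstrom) 4.597e-07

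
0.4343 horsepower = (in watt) 323.9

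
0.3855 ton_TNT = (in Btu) 1.529e+06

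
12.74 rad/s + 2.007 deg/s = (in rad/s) 12.78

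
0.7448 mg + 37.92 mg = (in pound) 8.524e-05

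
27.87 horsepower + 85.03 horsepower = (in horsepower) 112.9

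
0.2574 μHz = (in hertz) 2.574e-07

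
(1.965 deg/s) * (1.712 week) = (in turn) 5652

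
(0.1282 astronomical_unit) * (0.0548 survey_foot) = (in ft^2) 3.448e+09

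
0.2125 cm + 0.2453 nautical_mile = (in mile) 0.2823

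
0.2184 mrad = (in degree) 0.01251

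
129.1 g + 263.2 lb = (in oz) 4216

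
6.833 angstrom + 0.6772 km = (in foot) 2222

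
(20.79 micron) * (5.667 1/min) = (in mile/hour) 4.392e-06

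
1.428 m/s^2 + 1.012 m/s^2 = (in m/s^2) 2.44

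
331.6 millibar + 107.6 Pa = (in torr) 249.5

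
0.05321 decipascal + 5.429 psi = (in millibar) 374.3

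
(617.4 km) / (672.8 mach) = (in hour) 0.0007486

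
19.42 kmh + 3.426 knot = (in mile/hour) 16.01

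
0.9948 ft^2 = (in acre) 2.284e-05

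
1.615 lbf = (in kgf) 0.7326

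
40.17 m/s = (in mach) 0.118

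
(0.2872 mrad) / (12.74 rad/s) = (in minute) 3.757e-07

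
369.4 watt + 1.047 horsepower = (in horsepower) 1.542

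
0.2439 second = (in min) 0.004065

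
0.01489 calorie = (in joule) 0.0623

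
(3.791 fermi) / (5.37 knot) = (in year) 4.351e-23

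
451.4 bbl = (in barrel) 451.4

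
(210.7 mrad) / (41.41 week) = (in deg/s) 4.82e-07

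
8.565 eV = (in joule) 1.372e-18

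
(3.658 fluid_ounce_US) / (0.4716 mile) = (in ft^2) 1.534e-06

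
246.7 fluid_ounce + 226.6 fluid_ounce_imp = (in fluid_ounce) 464.4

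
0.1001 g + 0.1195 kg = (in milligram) 1.196e+05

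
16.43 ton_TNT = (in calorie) 1.643e+10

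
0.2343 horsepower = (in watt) 174.7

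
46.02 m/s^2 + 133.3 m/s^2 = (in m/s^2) 179.3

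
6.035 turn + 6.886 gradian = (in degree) 2179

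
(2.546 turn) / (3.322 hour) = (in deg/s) 0.07664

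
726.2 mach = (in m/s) 2.473e+05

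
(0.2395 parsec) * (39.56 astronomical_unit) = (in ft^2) 4.708e+29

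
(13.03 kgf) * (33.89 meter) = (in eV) 2.703e+22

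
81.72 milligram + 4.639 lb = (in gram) 2104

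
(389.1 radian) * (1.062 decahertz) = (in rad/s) 4132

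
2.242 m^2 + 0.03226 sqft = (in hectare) 0.0002245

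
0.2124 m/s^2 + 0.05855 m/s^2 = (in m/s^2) 0.271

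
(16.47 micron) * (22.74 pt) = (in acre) 3.265e-11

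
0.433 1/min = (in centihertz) 0.7217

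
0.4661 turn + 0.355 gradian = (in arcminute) 1.009e+04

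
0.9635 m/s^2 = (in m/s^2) 0.9635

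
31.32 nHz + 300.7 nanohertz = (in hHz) 3.32e-09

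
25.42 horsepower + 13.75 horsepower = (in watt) 2.921e+04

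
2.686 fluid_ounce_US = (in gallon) 0.02098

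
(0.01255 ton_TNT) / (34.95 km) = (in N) 1502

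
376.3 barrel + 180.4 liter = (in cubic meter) 60.01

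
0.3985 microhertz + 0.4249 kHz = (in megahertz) 0.0004249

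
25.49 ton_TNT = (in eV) 6.657e+29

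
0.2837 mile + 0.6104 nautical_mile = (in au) 1.061e-08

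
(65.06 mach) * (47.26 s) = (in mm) 1.047e+09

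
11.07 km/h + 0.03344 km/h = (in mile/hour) 6.899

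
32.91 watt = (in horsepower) 0.04413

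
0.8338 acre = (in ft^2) 3.632e+04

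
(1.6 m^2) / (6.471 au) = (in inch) 6.507e-11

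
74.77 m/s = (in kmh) 269.2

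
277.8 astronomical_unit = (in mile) 2.582e+10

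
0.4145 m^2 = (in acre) 0.0001024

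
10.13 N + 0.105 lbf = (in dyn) 1.06e+06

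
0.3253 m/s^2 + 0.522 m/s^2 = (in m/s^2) 0.8473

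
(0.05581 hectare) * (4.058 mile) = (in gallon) 9.629e+08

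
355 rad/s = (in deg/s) 2.034e+04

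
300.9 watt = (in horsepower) 0.4035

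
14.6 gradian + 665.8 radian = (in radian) 666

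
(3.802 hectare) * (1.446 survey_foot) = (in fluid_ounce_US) 5.666e+08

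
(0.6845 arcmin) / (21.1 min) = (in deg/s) 9.011e-06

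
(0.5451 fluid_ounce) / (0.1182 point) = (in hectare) 3.866e-05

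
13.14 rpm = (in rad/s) 1.376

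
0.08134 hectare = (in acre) 0.201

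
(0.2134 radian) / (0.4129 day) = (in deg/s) 0.0003427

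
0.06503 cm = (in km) 6.503e-07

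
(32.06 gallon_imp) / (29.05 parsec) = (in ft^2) 1.75e-18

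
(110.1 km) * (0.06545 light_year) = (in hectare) 6.817e+15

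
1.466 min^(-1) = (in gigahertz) 2.443e-11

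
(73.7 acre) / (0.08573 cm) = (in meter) 3.479e+08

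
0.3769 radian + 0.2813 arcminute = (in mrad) 377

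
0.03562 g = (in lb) 7.853e-05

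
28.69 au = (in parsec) 0.0001391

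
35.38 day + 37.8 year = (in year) 37.9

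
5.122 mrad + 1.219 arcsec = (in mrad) 5.128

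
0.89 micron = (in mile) 5.53e-10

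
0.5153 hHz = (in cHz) 5153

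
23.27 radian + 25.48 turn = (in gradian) 1.167e+04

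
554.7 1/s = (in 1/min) 3.328e+04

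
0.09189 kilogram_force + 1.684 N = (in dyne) 2.585e+05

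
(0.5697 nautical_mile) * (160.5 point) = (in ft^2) 643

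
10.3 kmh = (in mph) 6.4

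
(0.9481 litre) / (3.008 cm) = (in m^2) 0.03152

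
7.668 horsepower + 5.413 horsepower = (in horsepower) 13.08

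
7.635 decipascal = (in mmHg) 0.005727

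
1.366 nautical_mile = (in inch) 9.96e+04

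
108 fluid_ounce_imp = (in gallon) 0.8106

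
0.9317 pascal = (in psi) 0.0001351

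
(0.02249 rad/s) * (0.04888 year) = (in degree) 1.986e+06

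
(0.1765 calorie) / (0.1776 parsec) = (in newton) 1.348e-16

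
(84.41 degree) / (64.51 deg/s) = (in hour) 0.0003635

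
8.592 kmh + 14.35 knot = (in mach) 0.02869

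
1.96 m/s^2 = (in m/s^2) 1.96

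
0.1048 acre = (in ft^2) 4565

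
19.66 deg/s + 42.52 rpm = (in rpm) 45.8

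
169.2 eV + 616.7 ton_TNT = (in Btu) 2.446e+09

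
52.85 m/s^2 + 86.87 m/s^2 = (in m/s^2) 139.7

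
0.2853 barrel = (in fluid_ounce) 1534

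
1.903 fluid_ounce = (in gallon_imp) 0.01238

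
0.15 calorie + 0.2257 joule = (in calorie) 0.2039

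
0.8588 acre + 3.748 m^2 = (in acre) 0.8597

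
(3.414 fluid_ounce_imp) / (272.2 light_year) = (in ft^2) 4.055e-22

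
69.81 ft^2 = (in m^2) 6.486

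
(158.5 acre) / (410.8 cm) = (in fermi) 1.561e+20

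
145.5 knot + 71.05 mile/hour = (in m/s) 106.6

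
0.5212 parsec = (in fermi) 1.608e+31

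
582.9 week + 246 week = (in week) 828.9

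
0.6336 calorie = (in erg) 2.651e+07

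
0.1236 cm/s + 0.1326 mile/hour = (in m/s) 0.06051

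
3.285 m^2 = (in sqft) 35.36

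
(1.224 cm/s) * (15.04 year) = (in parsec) 1.881e-10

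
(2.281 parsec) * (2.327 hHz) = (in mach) 4.81e+16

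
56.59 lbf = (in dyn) 2.517e+07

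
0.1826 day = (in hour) 4.382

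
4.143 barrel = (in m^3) 0.6587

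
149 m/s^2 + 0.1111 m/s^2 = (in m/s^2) 149.1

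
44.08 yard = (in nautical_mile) 0.02176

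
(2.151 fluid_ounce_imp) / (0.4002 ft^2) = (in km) 1.644e-06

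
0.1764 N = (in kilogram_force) 0.01799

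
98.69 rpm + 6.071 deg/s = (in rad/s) 10.44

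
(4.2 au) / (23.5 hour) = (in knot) 1.444e+07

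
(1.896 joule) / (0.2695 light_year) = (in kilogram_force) 7.583e-17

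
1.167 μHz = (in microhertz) 1.167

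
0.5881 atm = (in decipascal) 5.959e+05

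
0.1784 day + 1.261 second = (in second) 1.542e+04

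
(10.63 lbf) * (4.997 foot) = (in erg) 7.202e+08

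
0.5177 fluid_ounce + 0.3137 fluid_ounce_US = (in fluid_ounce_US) 0.8314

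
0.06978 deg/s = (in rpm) 0.01163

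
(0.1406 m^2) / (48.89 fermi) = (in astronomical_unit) 19.22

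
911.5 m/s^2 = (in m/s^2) 911.5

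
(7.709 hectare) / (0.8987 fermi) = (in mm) 8.578e+22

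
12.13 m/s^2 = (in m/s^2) 12.13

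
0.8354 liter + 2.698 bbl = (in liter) 429.8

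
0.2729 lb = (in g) 123.8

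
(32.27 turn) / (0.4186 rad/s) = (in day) 0.005606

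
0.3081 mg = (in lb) 6.792e-07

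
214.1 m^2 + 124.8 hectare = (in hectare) 124.8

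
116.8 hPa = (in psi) 1.694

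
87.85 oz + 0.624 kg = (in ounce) 109.9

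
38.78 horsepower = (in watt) 2.892e+04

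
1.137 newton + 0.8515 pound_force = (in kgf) 0.5022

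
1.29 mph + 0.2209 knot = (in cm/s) 69.03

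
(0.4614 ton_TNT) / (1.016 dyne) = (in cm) 1.9e+16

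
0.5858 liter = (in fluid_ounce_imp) 20.62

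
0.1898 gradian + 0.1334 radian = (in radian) 0.1364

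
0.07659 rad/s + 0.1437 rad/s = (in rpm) 2.104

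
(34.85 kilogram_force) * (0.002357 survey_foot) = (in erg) 2.455e+06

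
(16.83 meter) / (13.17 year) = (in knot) 7.877e-08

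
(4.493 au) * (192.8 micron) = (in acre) 3.202e+04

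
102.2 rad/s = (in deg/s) 5856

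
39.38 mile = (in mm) 6.338e+07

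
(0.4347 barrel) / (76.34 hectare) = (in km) 9.053e-11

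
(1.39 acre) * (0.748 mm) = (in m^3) 4.208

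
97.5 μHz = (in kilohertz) 9.75e-08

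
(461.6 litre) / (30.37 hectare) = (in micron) 1.52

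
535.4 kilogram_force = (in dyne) 5.25e+08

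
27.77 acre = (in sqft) 1.21e+06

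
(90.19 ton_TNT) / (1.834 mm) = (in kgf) 2.098e+13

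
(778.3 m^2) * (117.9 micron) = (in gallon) 24.24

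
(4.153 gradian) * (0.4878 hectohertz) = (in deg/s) 182.3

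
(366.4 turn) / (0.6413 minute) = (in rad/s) 59.83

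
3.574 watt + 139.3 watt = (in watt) 142.9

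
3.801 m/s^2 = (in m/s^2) 3.801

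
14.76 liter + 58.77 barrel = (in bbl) 58.86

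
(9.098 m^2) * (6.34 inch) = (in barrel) 9.215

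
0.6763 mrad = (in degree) 0.03875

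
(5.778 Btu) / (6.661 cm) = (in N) 9.152e+04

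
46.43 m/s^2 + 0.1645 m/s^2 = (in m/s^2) 46.59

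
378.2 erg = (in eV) 2.361e+14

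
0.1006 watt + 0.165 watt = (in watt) 0.2656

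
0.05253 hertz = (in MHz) 5.253e-08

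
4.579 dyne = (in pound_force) 1.029e-05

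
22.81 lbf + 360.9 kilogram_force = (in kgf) 371.2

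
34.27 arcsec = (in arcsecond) 34.27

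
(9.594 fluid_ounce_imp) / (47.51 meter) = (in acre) 1.418e-09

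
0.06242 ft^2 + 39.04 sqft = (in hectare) 0.0003633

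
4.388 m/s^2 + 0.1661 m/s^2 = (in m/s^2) 4.554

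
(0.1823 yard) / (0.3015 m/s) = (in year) 1.753e-08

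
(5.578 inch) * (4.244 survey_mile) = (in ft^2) 1.042e+04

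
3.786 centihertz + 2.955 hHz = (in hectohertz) 2.955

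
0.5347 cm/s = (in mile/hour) 0.01196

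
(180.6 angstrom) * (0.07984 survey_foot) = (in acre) 1.086e-13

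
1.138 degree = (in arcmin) 68.28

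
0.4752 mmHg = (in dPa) 633.5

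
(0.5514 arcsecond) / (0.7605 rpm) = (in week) 5.55e-11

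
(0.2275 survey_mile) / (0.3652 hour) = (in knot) 0.5413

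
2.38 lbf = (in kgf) 1.08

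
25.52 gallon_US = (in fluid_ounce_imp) 3400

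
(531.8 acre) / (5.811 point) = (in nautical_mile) 5.669e+05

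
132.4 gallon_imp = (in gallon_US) 159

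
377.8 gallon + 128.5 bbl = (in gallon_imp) 4809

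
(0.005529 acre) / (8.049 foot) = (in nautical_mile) 0.004925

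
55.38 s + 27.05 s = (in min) 1.374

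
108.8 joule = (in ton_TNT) 2.6e-08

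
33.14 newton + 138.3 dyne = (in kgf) 3.379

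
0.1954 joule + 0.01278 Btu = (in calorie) 3.269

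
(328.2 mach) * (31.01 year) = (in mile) 6.791e+10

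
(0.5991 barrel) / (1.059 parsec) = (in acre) 7.203e-22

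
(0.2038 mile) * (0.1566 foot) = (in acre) 0.003868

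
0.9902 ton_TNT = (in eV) 2.586e+28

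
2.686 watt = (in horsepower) 0.003602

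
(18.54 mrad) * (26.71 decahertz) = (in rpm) 47.29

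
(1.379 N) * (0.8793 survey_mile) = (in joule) 1951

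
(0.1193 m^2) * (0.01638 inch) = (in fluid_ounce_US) 1.678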